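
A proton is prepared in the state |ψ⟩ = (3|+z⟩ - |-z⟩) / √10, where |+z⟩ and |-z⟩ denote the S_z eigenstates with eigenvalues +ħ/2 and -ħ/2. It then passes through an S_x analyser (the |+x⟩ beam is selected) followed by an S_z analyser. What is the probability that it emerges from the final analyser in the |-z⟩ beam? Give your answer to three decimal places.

0.100

First analyser (S_x): P(|+x⟩) = |⟨+x|ψ⟩|² = 4/20.
After stage 1 the state is |+x⟩; P(|-z⟩) = |⟨-z|+x⟩|² = 1/2.
Joint probability = 4/20 × 1/2 = 0.100.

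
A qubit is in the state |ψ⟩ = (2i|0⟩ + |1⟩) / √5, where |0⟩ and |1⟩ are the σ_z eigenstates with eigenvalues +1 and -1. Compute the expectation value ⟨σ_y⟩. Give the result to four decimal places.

⟨σ_y⟩ = 2 Im(a* b)/(|a|²+|b|²) with a = 2i, b = 1.
a* b = -2i, so ⟨σ_y⟩ = -4/5.

-0.8000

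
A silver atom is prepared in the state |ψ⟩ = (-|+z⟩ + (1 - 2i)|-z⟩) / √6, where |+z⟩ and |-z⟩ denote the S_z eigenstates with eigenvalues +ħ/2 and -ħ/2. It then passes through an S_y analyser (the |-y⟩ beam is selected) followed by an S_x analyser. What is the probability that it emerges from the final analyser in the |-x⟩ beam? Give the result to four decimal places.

0.0833

First analyser (S_y): P(|-y⟩) = |⟨-y|ψ⟩|² = 2/12.
After stage 1 the state is |-y⟩; P(|-x⟩) = |⟨-x|-y⟩|² = 1/2.
Joint probability = 2/12 × 1/2 = 0.0833.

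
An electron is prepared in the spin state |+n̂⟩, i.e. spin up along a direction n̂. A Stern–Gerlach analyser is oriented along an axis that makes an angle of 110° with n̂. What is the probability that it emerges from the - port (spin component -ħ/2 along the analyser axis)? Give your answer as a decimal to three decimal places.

0.671

For spin-½, the probability of finding spin-up along an axis at angle θ to the initial spin direction is cos²(θ/2); spin-down is sin²(θ/2).
θ = 110°, so P = sin²(55°) ≈ 0.671.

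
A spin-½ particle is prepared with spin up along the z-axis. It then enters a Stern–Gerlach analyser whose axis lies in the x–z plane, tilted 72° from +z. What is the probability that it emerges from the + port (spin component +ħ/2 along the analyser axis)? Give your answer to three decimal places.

0.655

For spin-½, the probability of finding spin-up along an axis at angle θ to the initial spin direction is cos²(θ/2); spin-down is sin²(θ/2).
θ = 72°, so P = cos²(36°) ≈ 0.655.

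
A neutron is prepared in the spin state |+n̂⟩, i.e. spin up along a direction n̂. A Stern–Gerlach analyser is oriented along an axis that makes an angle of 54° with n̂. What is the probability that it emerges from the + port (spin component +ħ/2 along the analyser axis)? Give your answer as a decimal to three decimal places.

0.794

For spin-½, the probability of finding spin-up along an axis at angle θ to the initial spin direction is cos²(θ/2); spin-down is sin²(θ/2).
θ = 54°, so P = cos²(27°) ≈ 0.794.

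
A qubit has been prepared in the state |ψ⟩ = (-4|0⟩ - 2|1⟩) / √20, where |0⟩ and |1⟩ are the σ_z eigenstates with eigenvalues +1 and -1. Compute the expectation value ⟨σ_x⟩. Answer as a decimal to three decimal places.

0.800

⟨σ_x⟩ = 2 Re(a* b)/(|a|²+|b|²) with a = -4, b = -2.
a* b = 8, so ⟨σ_x⟩ = 16/20.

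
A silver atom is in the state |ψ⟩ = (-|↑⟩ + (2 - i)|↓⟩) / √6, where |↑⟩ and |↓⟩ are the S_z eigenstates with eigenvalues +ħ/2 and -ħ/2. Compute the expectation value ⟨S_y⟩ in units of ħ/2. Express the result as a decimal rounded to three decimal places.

0.333

⟨σ_y⟩ = 2 Im(a* b)/(|a|²+|b|²) with a = -1, b = (2 - i).
a* b = (-2 + i), so ⟨σ_y⟩ = 2/6.
⟨S_y⟩ = (ħ/2)·⟨σ_y⟩.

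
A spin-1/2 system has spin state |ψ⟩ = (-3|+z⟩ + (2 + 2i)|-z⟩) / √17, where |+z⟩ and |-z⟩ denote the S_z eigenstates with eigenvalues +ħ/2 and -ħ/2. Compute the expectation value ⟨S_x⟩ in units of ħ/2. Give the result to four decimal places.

-0.7059

⟨σ_x⟩ = 2 Re(a* b)/(|a|²+|b|²) with a = -3, b = (2 + 2i).
a* b = (-6 - 6i), so ⟨σ_x⟩ = -12/17.
⟨S_x⟩ = (ħ/2)·⟨σ_x⟩.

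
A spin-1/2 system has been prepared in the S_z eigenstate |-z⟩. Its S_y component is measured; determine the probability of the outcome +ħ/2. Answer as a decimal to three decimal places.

In the S_z basis, |-z⟩ = |-z⟩ and |+y⟩ = (|+z⟩ + i|-z⟩)/√2.
|⟨+y|-z⟩|² = 1/2.

0.500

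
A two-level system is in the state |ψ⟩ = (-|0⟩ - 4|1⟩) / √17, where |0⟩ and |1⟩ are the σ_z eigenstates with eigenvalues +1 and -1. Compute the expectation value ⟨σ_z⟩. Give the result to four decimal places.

-0.8824

⟨σ_z⟩ = |a|² - |b|² divided by |a|²+|b|², with a, b the |0⟩, |1⟩ amplitudes.
= (1 - 16)/17 = -15/17.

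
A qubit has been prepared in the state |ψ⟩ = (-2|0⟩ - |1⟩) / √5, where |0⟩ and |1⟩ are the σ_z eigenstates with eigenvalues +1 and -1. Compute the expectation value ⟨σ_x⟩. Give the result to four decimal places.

0.8000

⟨σ_x⟩ = 2 Re(a* b)/(|a|²+|b|²) with a = -2, b = -1.
a* b = 2, so ⟨σ_x⟩ = 4/5.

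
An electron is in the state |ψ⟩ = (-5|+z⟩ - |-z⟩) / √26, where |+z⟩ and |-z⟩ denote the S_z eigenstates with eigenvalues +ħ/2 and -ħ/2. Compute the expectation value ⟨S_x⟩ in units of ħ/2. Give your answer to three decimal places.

⟨σ_x⟩ = 2 Re(a* b)/(|a|²+|b|²) with a = -5, b = -1.
a* b = 5, so ⟨σ_x⟩ = 10/26.
⟨S_x⟩ = (ħ/2)·⟨σ_x⟩.

0.385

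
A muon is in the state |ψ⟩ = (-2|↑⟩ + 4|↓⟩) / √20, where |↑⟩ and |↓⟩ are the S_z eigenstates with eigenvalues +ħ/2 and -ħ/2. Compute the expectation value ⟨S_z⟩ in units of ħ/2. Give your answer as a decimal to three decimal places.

⟨σ_z⟩ = |a|² - |b|² divided by |a|²+|b|², with a, b the |↑⟩, |↓⟩ amplitudes.
= (4 - 16)/20 = -12/20.
⟨S_z⟩ = (ħ/2)·⟨σ_z⟩.

-0.600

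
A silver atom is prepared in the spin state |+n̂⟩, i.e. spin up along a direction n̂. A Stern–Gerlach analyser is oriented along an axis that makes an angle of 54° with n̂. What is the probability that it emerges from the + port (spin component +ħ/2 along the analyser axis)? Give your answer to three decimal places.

0.794

For spin-½, the probability of finding spin-up along an axis at angle θ to the initial spin direction is cos²(θ/2); spin-down is sin²(θ/2).
θ = 54°, so P = cos²(27°) ≈ 0.794.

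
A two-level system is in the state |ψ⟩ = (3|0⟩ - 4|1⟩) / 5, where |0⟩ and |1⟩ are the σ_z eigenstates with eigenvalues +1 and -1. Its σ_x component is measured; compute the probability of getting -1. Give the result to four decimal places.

|-x⟩ = (|0⟩ - |1⟩)/√2, so ⟨-x|ψ⟩ = (7) / (√2·5).
P = |7|² / 50 = 49/50.

0.9800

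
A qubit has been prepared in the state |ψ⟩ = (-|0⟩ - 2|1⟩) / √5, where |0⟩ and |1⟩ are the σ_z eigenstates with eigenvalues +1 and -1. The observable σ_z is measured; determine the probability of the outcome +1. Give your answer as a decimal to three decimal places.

0.200

The +1 outcome corresponds to |0⟩. Its amplitude in |ψ⟩ is -1/√5.
P = |-1|² / 5 = 1/5.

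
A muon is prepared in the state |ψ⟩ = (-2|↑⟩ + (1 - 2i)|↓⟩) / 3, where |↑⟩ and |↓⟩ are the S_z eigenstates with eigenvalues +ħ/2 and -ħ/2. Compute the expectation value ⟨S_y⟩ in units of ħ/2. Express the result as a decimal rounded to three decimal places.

⟨σ_y⟩ = 2 Im(a* b)/(|a|²+|b|²) with a = -2, b = (1 - 2i).
a* b = (-2 + 4i), so ⟨σ_y⟩ = 8/9.
⟨S_y⟩ = (ħ/2)·⟨σ_y⟩.

0.889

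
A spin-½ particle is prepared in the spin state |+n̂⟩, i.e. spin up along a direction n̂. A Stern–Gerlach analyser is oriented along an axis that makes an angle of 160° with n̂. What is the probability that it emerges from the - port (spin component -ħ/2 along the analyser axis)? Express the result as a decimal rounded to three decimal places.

0.970

For spin-½, the probability of finding spin-up along an axis at angle θ to the initial spin direction is cos²(θ/2); spin-down is sin²(θ/2).
θ = 160°, so P = sin²(80°) ≈ 0.970.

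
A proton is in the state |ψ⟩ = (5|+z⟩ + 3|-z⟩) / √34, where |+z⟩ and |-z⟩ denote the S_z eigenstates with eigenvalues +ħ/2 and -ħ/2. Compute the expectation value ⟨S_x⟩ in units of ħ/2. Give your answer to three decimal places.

⟨σ_x⟩ = 2 Re(a* b)/(|a|²+|b|²) with a = 5, b = 3.
a* b = 15, so ⟨σ_x⟩ = 30/34.
⟨S_x⟩ = (ħ/2)·⟨σ_x⟩.

0.882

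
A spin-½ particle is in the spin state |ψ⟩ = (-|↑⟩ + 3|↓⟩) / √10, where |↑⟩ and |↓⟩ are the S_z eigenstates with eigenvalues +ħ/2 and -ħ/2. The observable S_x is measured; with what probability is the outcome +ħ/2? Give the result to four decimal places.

|+x⟩ = (|↑⟩ + |↓⟩)/√2, so ⟨+x|ψ⟩ = (2) / (√2·√10).
P = |2|² / 20 = 4/20.

0.2000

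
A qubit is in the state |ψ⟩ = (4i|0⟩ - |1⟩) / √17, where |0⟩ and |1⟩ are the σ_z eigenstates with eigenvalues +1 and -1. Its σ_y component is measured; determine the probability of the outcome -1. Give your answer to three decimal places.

0.265

|-y⟩ = (|0⟩ - i|1⟩)/√2, so ⟨-y|ψ⟩ = (3i) / (√2·√17).
P = |3i|² / 34 = 9/34.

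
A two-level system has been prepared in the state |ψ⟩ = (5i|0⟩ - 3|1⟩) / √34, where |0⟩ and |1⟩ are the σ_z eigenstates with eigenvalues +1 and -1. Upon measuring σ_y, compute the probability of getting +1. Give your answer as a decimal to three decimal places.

0.941

|+y⟩ = (|0⟩ + i|1⟩)/√2, so ⟨+y|ψ⟩ = (8i) / (√2·√34).
P = |8i|² / 68 = 64/68.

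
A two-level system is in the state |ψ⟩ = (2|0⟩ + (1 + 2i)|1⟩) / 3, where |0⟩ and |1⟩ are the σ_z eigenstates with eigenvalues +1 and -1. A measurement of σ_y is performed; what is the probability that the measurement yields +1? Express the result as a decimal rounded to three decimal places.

|+y⟩ = (|0⟩ + i|1⟩)/√2, so ⟨+y|ψ⟩ = (4 - i) / (√2·3).
P = |4 - i|² / 18 = 17/18.

0.944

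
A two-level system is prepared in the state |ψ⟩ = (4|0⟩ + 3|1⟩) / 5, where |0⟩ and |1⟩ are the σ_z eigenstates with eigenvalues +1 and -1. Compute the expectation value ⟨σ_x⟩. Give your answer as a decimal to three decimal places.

⟨σ_x⟩ = 2 Re(a* b)/(|a|²+|b|²) with a = 4, b = 3.
a* b = 12, so ⟨σ_x⟩ = 24/25.

0.960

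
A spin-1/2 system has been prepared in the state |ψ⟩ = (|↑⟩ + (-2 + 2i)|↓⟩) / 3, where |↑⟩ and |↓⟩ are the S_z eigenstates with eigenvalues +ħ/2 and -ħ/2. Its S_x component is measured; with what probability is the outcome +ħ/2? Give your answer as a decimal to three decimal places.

0.278

|+x⟩ = (|↑⟩ + |↓⟩)/√2, so ⟨+x|ψ⟩ = (-1 + 2i) / (√2·3).
P = |-1 + 2i|² / 18 = 5/18.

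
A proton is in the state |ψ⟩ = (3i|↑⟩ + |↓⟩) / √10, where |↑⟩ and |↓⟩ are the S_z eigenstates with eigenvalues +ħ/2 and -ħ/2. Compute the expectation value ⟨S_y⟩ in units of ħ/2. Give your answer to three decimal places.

⟨σ_y⟩ = 2 Im(a* b)/(|a|²+|b|²) with a = 3i, b = 1.
a* b = -3i, so ⟨σ_y⟩ = -6/10.
⟨S_y⟩ = (ħ/2)·⟨σ_y⟩.

-0.600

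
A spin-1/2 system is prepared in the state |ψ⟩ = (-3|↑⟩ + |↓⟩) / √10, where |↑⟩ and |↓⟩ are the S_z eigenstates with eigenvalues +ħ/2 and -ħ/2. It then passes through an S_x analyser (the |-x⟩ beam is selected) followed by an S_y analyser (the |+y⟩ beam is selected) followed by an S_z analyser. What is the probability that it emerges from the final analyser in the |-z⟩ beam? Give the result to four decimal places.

0.2000

First analyser (S_x): P(|-x⟩) = |⟨-x|ψ⟩|² = 16/20.
After stage 1 the state is |-x⟩; P(|+y⟩) = |⟨+y|-x⟩|² = 1/2.
After stage 2 the state is |+y⟩; P(|-z⟩) = |⟨-z|+y⟩|² = 1/2.
Joint probability = 16/20 × 1/2 × 1/2 = 0.2000.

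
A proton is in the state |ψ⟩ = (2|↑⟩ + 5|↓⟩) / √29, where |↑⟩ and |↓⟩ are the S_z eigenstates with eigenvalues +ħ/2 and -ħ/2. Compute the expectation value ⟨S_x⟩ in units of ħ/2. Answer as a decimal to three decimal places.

⟨σ_x⟩ = 2 Re(a* b)/(|a|²+|b|²) with a = 2, b = 5.
a* b = 10, so ⟨σ_x⟩ = 20/29.
⟨S_x⟩ = (ħ/2)·⟨σ_x⟩.

0.690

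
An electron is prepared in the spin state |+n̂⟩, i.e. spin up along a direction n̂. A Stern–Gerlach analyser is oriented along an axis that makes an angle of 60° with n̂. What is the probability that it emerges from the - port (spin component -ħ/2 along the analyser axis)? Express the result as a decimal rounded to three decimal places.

0.250

For spin-½, the probability of finding spin-up along an axis at angle θ to the initial spin direction is cos²(θ/2); spin-down is sin²(θ/2).
θ = 60°, so P = sin²(30°) ≈ 0.250.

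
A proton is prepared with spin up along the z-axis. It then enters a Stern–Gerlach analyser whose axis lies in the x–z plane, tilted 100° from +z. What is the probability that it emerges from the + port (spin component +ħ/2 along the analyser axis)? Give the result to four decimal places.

For spin-½, the probability of finding spin-up along an axis at angle θ to the initial spin direction is cos²(θ/2); spin-down is sin²(θ/2).
θ = 100°, so P = cos²(50°) ≈ 0.4132.

0.4132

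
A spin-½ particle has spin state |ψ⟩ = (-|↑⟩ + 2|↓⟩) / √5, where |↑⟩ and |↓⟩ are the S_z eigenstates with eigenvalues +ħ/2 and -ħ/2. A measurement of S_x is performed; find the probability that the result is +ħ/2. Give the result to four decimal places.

|+x⟩ = (|↑⟩ + |↓⟩)/√2, so ⟨+x|ψ⟩ = (1) / (√2·√5).
P = |1|² / 10 = 1/10.

0.1000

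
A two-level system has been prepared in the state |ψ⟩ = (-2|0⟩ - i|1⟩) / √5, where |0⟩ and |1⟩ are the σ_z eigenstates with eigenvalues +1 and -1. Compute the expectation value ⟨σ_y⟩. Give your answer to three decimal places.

0.800

⟨σ_y⟩ = 2 Im(a* b)/(|a|²+|b|²) with a = -2, b = -i.
a* b = 2i, so ⟨σ_y⟩ = 4/5.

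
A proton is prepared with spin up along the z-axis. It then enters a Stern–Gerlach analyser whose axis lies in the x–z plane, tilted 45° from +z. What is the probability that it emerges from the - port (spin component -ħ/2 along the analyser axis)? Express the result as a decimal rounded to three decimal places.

For spin-½, the probability of finding spin-up along an axis at angle θ to the initial spin direction is cos²(θ/2); spin-down is sin²(θ/2).
θ = 45°, so P = sin²(22.5°) ≈ 0.146.

0.146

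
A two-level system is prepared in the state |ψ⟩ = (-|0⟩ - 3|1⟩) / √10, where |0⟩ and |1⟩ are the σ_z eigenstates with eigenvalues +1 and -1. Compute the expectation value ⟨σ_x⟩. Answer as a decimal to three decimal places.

0.600

⟨σ_x⟩ = 2 Re(a* b)/(|a|²+|b|²) with a = -1, b = -3.
a* b = 3, so ⟨σ_x⟩ = 6/10.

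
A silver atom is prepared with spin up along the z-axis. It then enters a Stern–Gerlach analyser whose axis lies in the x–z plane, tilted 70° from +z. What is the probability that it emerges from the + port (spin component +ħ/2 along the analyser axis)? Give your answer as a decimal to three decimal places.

For spin-½, the probability of finding spin-up along an axis at angle θ to the initial spin direction is cos²(θ/2); spin-down is sin²(θ/2).
θ = 70°, so P = cos²(35°) ≈ 0.671.

0.671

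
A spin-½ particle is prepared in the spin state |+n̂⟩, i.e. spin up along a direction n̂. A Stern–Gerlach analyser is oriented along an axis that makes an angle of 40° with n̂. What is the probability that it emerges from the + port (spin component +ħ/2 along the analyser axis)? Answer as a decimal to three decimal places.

0.883

For spin-½, the probability of finding spin-up along an axis at angle θ to the initial spin direction is cos²(θ/2); spin-down is sin²(θ/2).
θ = 40°, so P = cos²(20°) ≈ 0.883.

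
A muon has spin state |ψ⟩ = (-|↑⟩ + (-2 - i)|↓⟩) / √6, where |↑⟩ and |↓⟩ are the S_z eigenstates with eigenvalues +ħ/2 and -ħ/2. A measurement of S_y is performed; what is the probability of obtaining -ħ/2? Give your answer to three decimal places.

0.333

|-y⟩ = (|↑⟩ - i|↓⟩)/√2, so ⟨-y|ψ⟩ = (-2i) / (√2·√6).
P = |-2i|² / 12 = 4/12.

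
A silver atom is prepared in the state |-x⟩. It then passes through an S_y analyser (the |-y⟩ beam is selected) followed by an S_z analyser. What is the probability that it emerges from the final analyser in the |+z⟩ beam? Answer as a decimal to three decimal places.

First analyser (S_y): from |-x⟩, P(|-y⟩) = 1/2.
After stage 1 the state is |-y⟩; P(|+z⟩) = |⟨+z|-y⟩|² = 1/2.
Joint probability = 1/2 × 1/2 = 0.250.

0.250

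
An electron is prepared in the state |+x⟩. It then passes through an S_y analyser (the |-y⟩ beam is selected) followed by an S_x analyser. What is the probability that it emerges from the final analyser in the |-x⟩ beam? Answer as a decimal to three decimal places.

0.250

First analyser (S_y): from |+x⟩, P(|-y⟩) = 1/2.
After stage 1 the state is |-y⟩; P(|-x⟩) = |⟨-x|-y⟩|² = 1/2.
Joint probability = 1/2 × 1/2 = 0.250.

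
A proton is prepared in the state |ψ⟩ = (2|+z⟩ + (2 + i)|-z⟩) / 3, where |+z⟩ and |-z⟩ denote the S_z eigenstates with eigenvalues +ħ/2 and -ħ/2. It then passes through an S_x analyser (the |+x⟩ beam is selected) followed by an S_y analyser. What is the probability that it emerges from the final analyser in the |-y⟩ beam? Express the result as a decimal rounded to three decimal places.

First analyser (S_x): P(|+x⟩) = |⟨+x|ψ⟩|² = 17/18.
After stage 1 the state is |+x⟩; P(|-y⟩) = |⟨-y|+x⟩|² = 1/2.
Joint probability = 17/18 × 1/2 = 0.472.

0.472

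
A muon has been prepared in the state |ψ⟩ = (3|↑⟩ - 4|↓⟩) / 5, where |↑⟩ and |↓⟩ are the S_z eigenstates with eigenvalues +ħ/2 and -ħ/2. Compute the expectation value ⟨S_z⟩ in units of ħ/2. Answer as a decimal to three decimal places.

-0.280

⟨σ_z⟩ = |a|² - |b|² divided by |a|²+|b|², with a, b the |↑⟩, |↓⟩ amplitudes.
= (9 - 16)/25 = -7/25.
⟨S_z⟩ = (ħ/2)·⟨σ_z⟩.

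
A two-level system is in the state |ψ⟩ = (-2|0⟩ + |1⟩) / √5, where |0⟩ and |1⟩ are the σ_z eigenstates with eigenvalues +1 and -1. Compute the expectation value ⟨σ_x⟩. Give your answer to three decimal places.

-0.800

⟨σ_x⟩ = 2 Re(a* b)/(|a|²+|b|²) with a = -2, b = 1.
a* b = -2, so ⟨σ_x⟩ = -4/5.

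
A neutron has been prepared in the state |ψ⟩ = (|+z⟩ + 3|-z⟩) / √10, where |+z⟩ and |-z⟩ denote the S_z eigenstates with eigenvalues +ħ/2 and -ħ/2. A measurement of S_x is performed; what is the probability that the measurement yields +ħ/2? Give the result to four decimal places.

|+x⟩ = (|+z⟩ + |-z⟩)/√2, so ⟨+x|ψ⟩ = (4) / (√2·√10).
P = |4|² / 20 = 16/20.

0.8000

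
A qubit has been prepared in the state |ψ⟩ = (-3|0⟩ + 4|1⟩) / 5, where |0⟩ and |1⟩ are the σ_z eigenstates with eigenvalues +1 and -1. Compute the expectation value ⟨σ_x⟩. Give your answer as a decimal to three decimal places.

⟨σ_x⟩ = 2 Re(a* b)/(|a|²+|b|²) with a = -3, b = 4.
a* b = -12, so ⟨σ_x⟩ = -24/25.

-0.960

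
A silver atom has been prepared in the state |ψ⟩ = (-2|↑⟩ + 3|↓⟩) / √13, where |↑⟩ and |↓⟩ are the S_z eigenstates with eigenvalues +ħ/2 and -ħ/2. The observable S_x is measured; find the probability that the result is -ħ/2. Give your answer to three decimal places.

|-x⟩ = (|↑⟩ - |↓⟩)/√2, so ⟨-x|ψ⟩ = (-5) / (√2·√13).
P = |-5|² / 26 = 25/26.

0.962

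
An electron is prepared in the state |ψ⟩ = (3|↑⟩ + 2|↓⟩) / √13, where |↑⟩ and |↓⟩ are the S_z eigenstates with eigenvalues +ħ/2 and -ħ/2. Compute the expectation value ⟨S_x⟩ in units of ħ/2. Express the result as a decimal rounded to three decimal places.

⟨σ_x⟩ = 2 Re(a* b)/(|a|²+|b|²) with a = 3, b = 2.
a* b = 6, so ⟨σ_x⟩ = 12/13.
⟨S_x⟩ = (ħ/2)·⟨σ_x⟩.

0.923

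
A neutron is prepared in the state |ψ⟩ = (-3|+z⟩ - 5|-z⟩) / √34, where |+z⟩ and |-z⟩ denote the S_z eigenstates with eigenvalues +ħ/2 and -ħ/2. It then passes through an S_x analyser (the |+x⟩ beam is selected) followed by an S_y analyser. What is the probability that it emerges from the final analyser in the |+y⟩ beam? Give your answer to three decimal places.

First analyser (S_x): P(|+x⟩) = |⟨+x|ψ⟩|² = 64/68.
After stage 1 the state is |+x⟩; P(|+y⟩) = |⟨+y|+x⟩|² = 1/2.
Joint probability = 64/68 × 1/2 = 0.471.

0.471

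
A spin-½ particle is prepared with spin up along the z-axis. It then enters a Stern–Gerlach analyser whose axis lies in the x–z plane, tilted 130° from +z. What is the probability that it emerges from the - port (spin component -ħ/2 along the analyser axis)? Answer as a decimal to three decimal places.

0.821

For spin-½, the probability of finding spin-up along an axis at angle θ to the initial spin direction is cos²(θ/2); spin-down is sin²(θ/2).
θ = 130°, so P = sin²(65°) ≈ 0.821.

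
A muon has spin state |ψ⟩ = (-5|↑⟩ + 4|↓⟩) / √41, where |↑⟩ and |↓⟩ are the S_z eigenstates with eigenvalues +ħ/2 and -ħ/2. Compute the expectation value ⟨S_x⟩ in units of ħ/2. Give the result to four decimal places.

-0.9756

⟨σ_x⟩ = 2 Re(a* b)/(|a|²+|b|²) with a = -5, b = 4.
a* b = -20, so ⟨σ_x⟩ = -40/41.
⟨S_x⟩ = (ħ/2)·⟨σ_x⟩.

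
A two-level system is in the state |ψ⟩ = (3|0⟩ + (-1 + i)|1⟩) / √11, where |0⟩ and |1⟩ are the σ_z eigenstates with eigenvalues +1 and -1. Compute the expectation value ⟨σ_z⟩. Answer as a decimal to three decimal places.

0.636

⟨σ_z⟩ = |a|² - |b|² divided by |a|²+|b|², with a, b the |0⟩, |1⟩ amplitudes.
= (9 - 2)/11 = 7/11.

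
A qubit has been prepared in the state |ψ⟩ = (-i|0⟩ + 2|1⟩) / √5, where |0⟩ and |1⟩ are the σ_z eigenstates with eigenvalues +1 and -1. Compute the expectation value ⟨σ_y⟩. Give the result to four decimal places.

⟨σ_y⟩ = 2 Im(a* b)/(|a|²+|b|²) with a = -i, b = 2.
a* b = 2i, so ⟨σ_y⟩ = 4/5.

0.8000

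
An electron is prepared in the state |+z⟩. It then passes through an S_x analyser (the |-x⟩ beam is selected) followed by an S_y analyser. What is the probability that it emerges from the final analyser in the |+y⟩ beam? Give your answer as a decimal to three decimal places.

First analyser (S_x): from |+z⟩, P(|-x⟩) = 1/2.
After stage 1 the state is |-x⟩; P(|+y⟩) = |⟨+y|-x⟩|² = 1/2.
Joint probability = 1/2 × 1/2 = 0.250.

0.250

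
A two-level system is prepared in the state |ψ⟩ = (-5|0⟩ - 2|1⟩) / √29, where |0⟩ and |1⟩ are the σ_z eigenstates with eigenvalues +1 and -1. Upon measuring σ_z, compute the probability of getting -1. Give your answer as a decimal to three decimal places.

The -1 outcome corresponds to |1⟩. Its amplitude in |ψ⟩ is -2/√29.
P = |-2|² / 29 = 4/29.

0.138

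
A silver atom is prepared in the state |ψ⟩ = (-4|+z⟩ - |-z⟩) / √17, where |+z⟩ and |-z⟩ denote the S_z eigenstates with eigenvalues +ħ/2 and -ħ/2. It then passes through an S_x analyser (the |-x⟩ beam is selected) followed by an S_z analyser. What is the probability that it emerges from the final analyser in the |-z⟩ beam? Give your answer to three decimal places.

0.132

First analyser (S_x): P(|-x⟩) = |⟨-x|ψ⟩|² = 9/34.
After stage 1 the state is |-x⟩; P(|-z⟩) = |⟨-z|-x⟩|² = 1/2.
Joint probability = 9/34 × 1/2 = 0.132.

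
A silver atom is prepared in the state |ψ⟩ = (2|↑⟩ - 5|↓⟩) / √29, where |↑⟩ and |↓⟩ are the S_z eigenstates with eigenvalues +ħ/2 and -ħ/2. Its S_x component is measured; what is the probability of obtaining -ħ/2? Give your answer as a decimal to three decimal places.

|-x⟩ = (|↑⟩ - |↓⟩)/√2, so ⟨-x|ψ⟩ = (7) / (√2·√29).
P = |7|² / 58 = 49/58.

0.845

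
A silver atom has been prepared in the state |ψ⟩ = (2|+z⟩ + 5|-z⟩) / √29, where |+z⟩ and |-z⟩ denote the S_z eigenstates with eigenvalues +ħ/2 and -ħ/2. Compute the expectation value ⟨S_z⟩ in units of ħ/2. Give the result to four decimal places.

-0.7241

⟨σ_z⟩ = |a|² - |b|² divided by |a|²+|b|², with a, b the |+z⟩, |-z⟩ amplitudes.
= (4 - 25)/29 = -21/29.
⟨S_z⟩ = (ħ/2)·⟨σ_z⟩.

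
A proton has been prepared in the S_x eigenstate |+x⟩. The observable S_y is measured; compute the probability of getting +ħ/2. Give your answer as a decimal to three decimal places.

0.500

In the S_z basis, |+x⟩ = (|+z⟩ + |-z⟩)/√2 and |+y⟩ = (|+z⟩ + i|-z⟩)/√2.
|⟨+y|+x⟩|² = 1/2.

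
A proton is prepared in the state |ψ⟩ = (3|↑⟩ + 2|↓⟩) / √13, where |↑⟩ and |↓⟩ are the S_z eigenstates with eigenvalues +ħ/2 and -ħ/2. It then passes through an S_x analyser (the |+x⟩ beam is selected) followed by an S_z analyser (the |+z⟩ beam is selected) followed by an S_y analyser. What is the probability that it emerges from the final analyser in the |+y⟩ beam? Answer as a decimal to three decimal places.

0.240

First analyser (S_x): P(|+x⟩) = |⟨+x|ψ⟩|² = 25/26.
After stage 1 the state is |+x⟩; P(|+z⟩) = |⟨+z|+x⟩|² = 1/2.
After stage 2 the state is |+z⟩; P(|+y⟩) = |⟨+y|+z⟩|² = 1/2.
Joint probability = 25/26 × 1/2 × 1/2 = 0.240.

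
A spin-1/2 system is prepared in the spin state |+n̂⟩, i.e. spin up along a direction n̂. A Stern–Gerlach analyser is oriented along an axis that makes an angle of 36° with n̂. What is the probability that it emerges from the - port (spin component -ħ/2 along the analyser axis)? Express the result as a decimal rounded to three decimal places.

0.095

For spin-½, the probability of finding spin-up along an axis at angle θ to the initial spin direction is cos²(θ/2); spin-down is sin²(θ/2).
θ = 36°, so P = sin²(18°) ≈ 0.095.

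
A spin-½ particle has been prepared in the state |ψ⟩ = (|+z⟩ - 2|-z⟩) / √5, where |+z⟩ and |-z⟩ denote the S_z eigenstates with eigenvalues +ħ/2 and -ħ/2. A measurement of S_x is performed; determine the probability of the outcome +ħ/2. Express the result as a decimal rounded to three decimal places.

0.100

|+x⟩ = (|+z⟩ + |-z⟩)/√2, so ⟨+x|ψ⟩ = (-1) / (√2·√5).
P = |-1|² / 10 = 1/10.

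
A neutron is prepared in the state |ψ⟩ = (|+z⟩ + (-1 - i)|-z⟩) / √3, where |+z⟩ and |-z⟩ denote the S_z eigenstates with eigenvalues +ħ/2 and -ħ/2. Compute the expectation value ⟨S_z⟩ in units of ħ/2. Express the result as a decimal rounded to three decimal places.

⟨σ_z⟩ = |a|² - |b|² divided by |a|²+|b|², with a, b the |+z⟩, |-z⟩ amplitudes.
= (1 - 2)/3 = -1/3.
⟨S_z⟩ = (ħ/2)·⟨σ_z⟩.

-0.333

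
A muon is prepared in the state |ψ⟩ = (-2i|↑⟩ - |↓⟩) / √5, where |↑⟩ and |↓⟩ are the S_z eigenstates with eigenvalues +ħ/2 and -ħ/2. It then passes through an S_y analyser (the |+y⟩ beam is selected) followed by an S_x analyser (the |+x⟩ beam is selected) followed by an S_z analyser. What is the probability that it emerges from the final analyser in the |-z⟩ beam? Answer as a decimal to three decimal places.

0.025

First analyser (S_y): P(|+y⟩) = |⟨+y|ψ⟩|² = 1/10.
After stage 1 the state is |+y⟩; P(|+x⟩) = |⟨+x|+y⟩|² = 1/2.
After stage 2 the state is |+x⟩; P(|-z⟩) = |⟨-z|+x⟩|² = 1/2.
Joint probability = 1/10 × 1/2 × 1/2 = 0.025.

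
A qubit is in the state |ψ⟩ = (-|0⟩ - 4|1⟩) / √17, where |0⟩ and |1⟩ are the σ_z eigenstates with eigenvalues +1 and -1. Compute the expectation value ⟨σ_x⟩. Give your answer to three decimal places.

⟨σ_x⟩ = 2 Re(a* b)/(|a|²+|b|²) with a = -1, b = -4.
a* b = 4, so ⟨σ_x⟩ = 8/17.

0.471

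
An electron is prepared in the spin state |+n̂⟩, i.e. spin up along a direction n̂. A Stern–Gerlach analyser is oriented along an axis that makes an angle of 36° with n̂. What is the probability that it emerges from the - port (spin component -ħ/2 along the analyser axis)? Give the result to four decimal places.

For spin-½, the probability of finding spin-up along an axis at angle θ to the initial spin direction is cos²(θ/2); spin-down is sin²(θ/2).
θ = 36°, so P = sin²(18°) ≈ 0.0955.

0.0955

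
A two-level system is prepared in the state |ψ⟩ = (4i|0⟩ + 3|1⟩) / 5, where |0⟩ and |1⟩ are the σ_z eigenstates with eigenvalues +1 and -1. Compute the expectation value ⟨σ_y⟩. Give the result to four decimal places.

⟨σ_y⟩ = 2 Im(a* b)/(|a|²+|b|²) with a = 4i, b = 3.
a* b = -12i, so ⟨σ_y⟩ = -24/25.

-0.9600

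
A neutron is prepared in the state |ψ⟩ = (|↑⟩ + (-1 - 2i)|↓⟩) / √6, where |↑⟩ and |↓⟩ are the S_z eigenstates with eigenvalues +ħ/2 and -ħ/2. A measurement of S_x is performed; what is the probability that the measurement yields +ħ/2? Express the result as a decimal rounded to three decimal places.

0.333

|+x⟩ = (|↑⟩ + |↓⟩)/√2, so ⟨+x|ψ⟩ = (-2i) / (√2·√6).
P = |-2i|² / 12 = 4/12.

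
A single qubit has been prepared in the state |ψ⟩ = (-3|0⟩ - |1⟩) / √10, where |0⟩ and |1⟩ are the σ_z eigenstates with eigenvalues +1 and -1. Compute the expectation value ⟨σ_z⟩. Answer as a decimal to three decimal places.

⟨σ_z⟩ = |a|² - |b|² divided by |a|²+|b|², with a, b the |0⟩, |1⟩ amplitudes.
= (9 - 1)/10 = 8/10.

0.800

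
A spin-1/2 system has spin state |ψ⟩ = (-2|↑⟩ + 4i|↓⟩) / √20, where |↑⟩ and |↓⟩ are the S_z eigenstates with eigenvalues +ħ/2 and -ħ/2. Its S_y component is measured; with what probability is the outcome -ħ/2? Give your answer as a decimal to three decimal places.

0.900

|-y⟩ = (|↑⟩ - i|↓⟩)/√2, so ⟨-y|ψ⟩ = (-6) / (√2·√20).
P = |-6|² / 40 = 36/40.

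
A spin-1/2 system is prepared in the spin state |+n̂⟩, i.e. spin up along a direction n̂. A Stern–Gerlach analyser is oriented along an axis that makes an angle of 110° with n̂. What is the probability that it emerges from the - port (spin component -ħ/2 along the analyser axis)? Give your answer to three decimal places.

For spin-½, the probability of finding spin-up along an axis at angle θ to the initial spin direction is cos²(θ/2); spin-down is sin²(θ/2).
θ = 110°, so P = sin²(55°) ≈ 0.671.

0.671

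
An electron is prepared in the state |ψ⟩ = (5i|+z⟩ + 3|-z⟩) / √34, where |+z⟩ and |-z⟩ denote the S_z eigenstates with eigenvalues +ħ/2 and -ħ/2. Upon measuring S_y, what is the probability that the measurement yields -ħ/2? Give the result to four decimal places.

0.9412

|-y⟩ = (|+z⟩ - i|-z⟩)/√2, so ⟨-y|ψ⟩ = (8i) / (√2·√34).
P = |8i|² / 68 = 64/68.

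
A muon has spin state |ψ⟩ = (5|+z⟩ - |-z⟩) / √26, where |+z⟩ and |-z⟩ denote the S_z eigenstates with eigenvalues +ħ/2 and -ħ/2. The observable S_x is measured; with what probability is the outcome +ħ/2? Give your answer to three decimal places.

0.308

|+x⟩ = (|+z⟩ + |-z⟩)/√2, so ⟨+x|ψ⟩ = (4) / (√2·√26).
P = |4|² / 52 = 16/52.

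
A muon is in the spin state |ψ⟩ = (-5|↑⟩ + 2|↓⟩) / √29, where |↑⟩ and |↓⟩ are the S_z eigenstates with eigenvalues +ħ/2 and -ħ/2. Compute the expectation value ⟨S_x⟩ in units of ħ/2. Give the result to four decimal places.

-0.6897

⟨σ_x⟩ = 2 Re(a* b)/(|a|²+|b|²) with a = -5, b = 2.
a* b = -10, so ⟨σ_x⟩ = -20/29.
⟨S_x⟩ = (ħ/2)·⟨σ_x⟩.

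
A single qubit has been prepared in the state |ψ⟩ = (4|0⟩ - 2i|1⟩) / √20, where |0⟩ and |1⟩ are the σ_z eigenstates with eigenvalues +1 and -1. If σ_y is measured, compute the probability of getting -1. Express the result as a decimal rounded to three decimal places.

0.900

|-y⟩ = (|0⟩ - i|1⟩)/√2, so ⟨-y|ψ⟩ = (6) / (√2·√20).
P = |6|² / 40 = 36/40.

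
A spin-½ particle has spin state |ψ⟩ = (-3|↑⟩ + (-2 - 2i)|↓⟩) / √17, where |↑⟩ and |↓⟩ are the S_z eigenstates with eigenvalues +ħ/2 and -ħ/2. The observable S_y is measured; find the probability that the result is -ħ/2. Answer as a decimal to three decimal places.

|-y⟩ = (|↑⟩ - i|↓⟩)/√2, so ⟨-y|ψ⟩ = (-1 - 2i) / (√2·√17).
P = |-1 - 2i|² / 34 = 5/34.

0.147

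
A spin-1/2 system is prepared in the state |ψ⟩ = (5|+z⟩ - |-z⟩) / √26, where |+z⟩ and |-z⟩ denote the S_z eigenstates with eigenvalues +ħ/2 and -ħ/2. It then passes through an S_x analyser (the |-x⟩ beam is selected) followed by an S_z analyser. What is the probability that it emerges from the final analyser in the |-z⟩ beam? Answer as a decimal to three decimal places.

0.346

First analyser (S_x): P(|-x⟩) = |⟨-x|ψ⟩|² = 36/52.
After stage 1 the state is |-x⟩; P(|-z⟩) = |⟨-z|-x⟩|² = 1/2.
Joint probability = 36/52 × 1/2 = 0.346.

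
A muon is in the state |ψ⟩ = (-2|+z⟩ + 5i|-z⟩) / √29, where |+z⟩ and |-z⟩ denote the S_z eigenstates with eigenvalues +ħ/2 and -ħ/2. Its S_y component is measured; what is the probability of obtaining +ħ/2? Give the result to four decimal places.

0.1552

|+y⟩ = (|+z⟩ + i|-z⟩)/√2, so ⟨+y|ψ⟩ = (3) / (√2·√29).
P = |3|² / 58 = 9/58.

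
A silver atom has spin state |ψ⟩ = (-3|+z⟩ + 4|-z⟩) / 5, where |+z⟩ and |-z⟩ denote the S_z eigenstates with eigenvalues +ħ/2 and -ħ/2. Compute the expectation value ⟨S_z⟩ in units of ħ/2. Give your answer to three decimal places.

⟨σ_z⟩ = |a|² - |b|² divided by |a|²+|b|², with a, b the |+z⟩, |-z⟩ amplitudes.
= (9 - 16)/25 = -7/25.
⟨S_z⟩ = (ħ/2)·⟨σ_z⟩.

-0.280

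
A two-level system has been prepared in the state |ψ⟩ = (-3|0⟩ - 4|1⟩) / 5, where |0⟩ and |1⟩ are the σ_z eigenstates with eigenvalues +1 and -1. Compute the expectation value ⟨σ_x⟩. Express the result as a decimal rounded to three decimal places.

0.960

⟨σ_x⟩ = 2 Re(a* b)/(|a|²+|b|²) with a = -3, b = -4.
a* b = 12, so ⟨σ_x⟩ = 24/25.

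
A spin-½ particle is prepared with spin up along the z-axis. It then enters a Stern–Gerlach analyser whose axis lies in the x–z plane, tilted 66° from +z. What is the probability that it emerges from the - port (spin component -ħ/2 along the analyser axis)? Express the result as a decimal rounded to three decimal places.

For spin-½, the probability of finding spin-up along an axis at angle θ to the initial spin direction is cos²(θ/2); spin-down is sin²(θ/2).
θ = 66°, so P = sin²(33°) ≈ 0.297.

0.297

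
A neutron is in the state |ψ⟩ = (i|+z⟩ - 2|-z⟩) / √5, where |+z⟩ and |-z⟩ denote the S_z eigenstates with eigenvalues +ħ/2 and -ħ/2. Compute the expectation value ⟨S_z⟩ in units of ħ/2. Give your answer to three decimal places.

-0.600

⟨σ_z⟩ = |a|² - |b|² divided by |a|²+|b|², with a, b the |+z⟩, |-z⟩ amplitudes.
= (1 - 4)/5 = -3/5.
⟨S_z⟩ = (ħ/2)·⟨σ_z⟩.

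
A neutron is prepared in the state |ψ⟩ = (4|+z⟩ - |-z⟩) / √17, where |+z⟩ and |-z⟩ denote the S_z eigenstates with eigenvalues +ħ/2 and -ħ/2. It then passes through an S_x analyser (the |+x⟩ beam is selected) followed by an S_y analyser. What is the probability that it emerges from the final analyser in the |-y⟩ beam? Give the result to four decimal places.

First analyser (S_x): P(|+x⟩) = |⟨+x|ψ⟩|² = 9/34.
After stage 1 the state is |+x⟩; P(|-y⟩) = |⟨-y|+x⟩|² = 1/2.
Joint probability = 9/34 × 1/2 = 0.1324.

0.1324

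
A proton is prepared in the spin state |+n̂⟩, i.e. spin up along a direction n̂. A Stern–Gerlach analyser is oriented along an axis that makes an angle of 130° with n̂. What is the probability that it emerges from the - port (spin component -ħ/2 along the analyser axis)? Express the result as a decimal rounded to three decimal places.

For spin-½, the probability of finding spin-up along an axis at angle θ to the initial spin direction is cos²(θ/2); spin-down is sin²(θ/2).
θ = 130°, so P = sin²(65°) ≈ 0.821.

0.821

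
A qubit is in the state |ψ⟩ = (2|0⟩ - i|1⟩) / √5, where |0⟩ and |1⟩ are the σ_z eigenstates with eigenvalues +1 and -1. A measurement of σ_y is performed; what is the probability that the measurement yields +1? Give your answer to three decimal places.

0.100

|+y⟩ = (|0⟩ + i|1⟩)/√2, so ⟨+y|ψ⟩ = (1) / (√2·√5).
P = |1|² / 10 = 1/10.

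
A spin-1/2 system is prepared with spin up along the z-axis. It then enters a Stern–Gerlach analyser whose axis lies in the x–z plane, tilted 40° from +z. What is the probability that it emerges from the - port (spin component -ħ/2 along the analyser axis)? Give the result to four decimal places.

For spin-½, the probability of finding spin-up along an axis at angle θ to the initial spin direction is cos²(θ/2); spin-down is sin²(θ/2).
θ = 40°, so P = sin²(20°) ≈ 0.1170.

0.1170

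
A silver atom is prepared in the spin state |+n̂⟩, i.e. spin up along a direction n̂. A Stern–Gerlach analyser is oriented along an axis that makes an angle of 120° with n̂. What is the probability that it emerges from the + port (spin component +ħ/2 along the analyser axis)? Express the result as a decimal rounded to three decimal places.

For spin-½, the probability of finding spin-up along an axis at angle θ to the initial spin direction is cos²(θ/2); spin-down is sin²(θ/2).
θ = 120°, so P = cos²(60°) ≈ 0.250.

0.250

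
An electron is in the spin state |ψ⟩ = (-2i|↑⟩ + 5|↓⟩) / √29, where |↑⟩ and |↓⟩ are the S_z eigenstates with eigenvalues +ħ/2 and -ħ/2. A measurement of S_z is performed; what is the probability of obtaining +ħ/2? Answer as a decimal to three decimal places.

0.138

The +ħ/2 outcome corresponds to |↑⟩. Its amplitude in |ψ⟩ is -2i/√29.
P = |-2i|² / 29 = 4/29.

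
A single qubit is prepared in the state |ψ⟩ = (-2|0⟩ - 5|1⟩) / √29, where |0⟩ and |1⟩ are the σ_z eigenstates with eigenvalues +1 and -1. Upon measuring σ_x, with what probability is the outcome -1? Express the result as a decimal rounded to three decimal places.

0.155

|-x⟩ = (|0⟩ - |1⟩)/√2, so ⟨-x|ψ⟩ = (3) / (√2·√29).
P = |3|² / 58 = 9/58.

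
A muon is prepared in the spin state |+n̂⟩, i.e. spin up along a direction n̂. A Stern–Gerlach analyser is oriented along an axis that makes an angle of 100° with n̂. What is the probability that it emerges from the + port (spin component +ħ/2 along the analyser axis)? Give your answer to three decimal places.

0.413

For spin-½, the probability of finding spin-up along an axis at angle θ to the initial spin direction is cos²(θ/2); spin-down is sin²(θ/2).
θ = 100°, so P = cos²(50°) ≈ 0.413.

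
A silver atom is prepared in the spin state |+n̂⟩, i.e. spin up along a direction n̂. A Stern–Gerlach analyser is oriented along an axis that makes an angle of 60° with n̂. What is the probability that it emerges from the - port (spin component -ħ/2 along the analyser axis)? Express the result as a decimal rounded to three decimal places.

For spin-½, the probability of finding spin-up along an axis at angle θ to the initial spin direction is cos²(θ/2); spin-down is sin²(θ/2).
θ = 60°, so P = sin²(30°) ≈ 0.250.

0.250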